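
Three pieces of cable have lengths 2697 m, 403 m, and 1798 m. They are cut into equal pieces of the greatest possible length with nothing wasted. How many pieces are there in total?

Piece length = gcd(2697, 403, 1798).
2697 = 3 × 29 × 31
403 = 13 × 31
1798 = 2 × 29 × 31
gcd(2697, 403, 1798) = 31.
Total pieces = 2697/31 + 403/31 + 1798/31 = 87 + 13 + 58 = 158.

158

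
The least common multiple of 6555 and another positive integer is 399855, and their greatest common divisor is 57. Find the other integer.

gcd × lcm = product of the two integers, so the other integer is (57 × 399855) / 6555 = 3477.

3477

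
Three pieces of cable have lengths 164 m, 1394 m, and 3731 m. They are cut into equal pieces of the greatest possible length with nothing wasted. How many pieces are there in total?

129

Piece length = gcd(164, 1394, 3731).
164 = 2^2 × 41
1394 = 2 × 17 × 41
3731 = 7 × 13 × 41
gcd(164, 1394, 3731) = 41.
Total pieces = 164/41 + 1394/41 + 3731/41 = 4 + 34 + 91 = 129.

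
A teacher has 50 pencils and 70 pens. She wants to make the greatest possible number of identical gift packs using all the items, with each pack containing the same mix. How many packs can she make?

10 packs

The pack count must divide each quantity, so the greatest is gcd(50, 70).
50 = 2 × 5^2
70 = 2 × 5 × 7
gcd(50, 70) = 2 × 5 = 10.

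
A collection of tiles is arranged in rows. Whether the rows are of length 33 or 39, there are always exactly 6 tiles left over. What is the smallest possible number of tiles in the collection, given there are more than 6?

N − 6 must be a common multiple of 33 and 39.
33 = 3 × 11
39 = 3 × 13
LCM(33, 39) = 3 × 11 × 13 = 429.
Smallest N > 6 is LCM + 6 = 429 + 6 = 435.

435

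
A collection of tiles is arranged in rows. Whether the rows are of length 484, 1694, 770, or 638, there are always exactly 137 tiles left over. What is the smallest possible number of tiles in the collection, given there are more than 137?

491397

N − 137 must be a common multiple of 484, 1694, 770, and 638.
484 = 2^2 × 11^2
1694 = 2 × 7 × 11^2
770 = 2 × 5 × 7 × 11
638 = 2 × 11 × 29
LCM(484, 1694, 770, 638) = 2^2 × 5 × 7 × 11^2 × 29 = 491260.
Smallest N > 137 is LCM + 137 = 491260 + 137 = 491397.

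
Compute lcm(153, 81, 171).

26163

153 = 3^2 × 17
81 = 3^4
171 = 3^2 × 19
LCM(153, 81, 171) = 3^4 × 17 × 19 = 26163.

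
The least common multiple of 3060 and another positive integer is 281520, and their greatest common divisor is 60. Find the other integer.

5520

gcd × lcm = product of the two integers, so the other integer is (60 × 281520) / 3060 = 5520.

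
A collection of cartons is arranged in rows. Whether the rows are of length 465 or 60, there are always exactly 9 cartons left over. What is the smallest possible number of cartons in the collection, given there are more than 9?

N − 9 must be a common multiple of 465 and 60.
465 = 3 × 5 × 31
60 = 2^2 × 3 × 5
LCM(465, 60) = 2^2 × 3 × 5 × 31 = 1860.
Smallest N > 9 is LCM + 9 = 1860 + 9 = 1869.

1869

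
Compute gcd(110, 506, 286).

22

110 = 2 × 5 × 11
506 = 2 × 11 × 23
286 = 2 × 11 × 13
gcd(110, 506, 286) = 2 × 11 = 22.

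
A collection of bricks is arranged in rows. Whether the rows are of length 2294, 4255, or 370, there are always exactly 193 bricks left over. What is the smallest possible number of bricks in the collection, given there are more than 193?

N − 193 must be a common multiple of 2294, 4255, and 370.
2294 = 2 × 31 × 37
4255 = 5 × 23 × 37
370 = 2 × 5 × 37
LCM(2294, 4255, 370) = 2 × 5 × 23 × 31 × 37 = 263810.
Smallest N > 193 is LCM + 193 = 263810 + 193 = 264003.

264003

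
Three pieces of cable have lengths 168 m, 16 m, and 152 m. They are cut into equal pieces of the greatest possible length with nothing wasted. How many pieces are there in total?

Piece length = gcd(168, 16, 152).
168 = 2^3 × 3 × 7
16 = 2^4
152 = 2^3 × 19
gcd(168, 16, 152) = 2^3 = 8.
Total pieces = 168/8 + 16/8 + 152/8 = 21 + 2 + 19 = 42.

42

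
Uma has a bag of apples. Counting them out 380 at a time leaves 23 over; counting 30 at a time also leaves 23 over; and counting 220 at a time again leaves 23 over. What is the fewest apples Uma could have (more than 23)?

N − 23 must be a common multiple of 380, 30, and 220.
380 = 2^2 × 5 × 19
30 = 2 × 3 × 5
220 = 2^2 × 5 × 11
LCM(380, 30, 220) = 2^2 × 3 × 5 × 11 × 19 = 12540.
Smallest N > 23 is LCM + 23 = 12540 + 23 = 12563.

12563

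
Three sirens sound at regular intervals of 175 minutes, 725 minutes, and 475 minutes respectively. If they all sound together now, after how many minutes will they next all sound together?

96425 minutes

We need the least common multiple of the intervals.
175 = 5^2 × 7
725 = 5^2 × 29
475 = 5^2 × 19
LCM(175, 725, 475) = 5^2 × 7 × 19 × 29 = 96425.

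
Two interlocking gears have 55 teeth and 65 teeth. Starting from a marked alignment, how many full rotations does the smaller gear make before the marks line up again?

They are all back at their starting positions together after one LCM of the periods.
55 = 5 × 11
65 = 5 × 13
LCM(55, 65) = 5 × 11 × 13 = 715.
Rotations for period 55: 715 / 55 = 13.

13 rotations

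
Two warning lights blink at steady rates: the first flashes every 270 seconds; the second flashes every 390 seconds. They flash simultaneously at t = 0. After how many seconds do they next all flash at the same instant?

3510 seconds

We need the least common multiple of the intervals.
270 = 2 × 3^3 × 5
390 = 2 × 3 × 5 × 13
LCM(270, 390) = 2 × 3^3 × 5 × 13 = 3510.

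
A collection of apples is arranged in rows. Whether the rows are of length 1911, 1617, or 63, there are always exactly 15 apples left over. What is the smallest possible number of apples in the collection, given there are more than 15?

N − 15 must be a common multiple of 1911, 1617, and 63.
1911 = 3 × 7^2 × 13
1617 = 3 × 7^2 × 11
63 = 3^2 × 7
LCM(1911, 1617, 63) = 3^2 × 7^2 × 11 × 13 = 63063.
Smallest N > 15 is LCM + 15 = 63063 + 15 = 63078.

63078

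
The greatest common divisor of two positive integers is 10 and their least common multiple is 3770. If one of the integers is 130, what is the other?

290

For two integers, gcd × lcm = product, so the other is (10 × 3770) / 130 = 37700 / 130 = 290.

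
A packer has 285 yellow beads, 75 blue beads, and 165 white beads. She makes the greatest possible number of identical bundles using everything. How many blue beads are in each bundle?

5

Number of bundles = gcd(285, 75, 165).
285 = 3 × 5 × 19
75 = 3 × 5^2
165 = 3 × 5 × 11
gcd(285, 75, 165) = 3 × 5 = 15.
blue beads per bundle = 75 / 15 = 5.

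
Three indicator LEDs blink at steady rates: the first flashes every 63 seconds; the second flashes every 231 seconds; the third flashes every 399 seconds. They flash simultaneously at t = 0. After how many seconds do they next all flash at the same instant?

13167 seconds

The first simultaneous occurrence is after LCM of the individual periods.
63 = 3^2 × 7
231 = 3 × 7 × 11
399 = 3 × 7 × 19
LCM(63, 231, 399) = 3^2 × 7 × 11 × 19 = 13167.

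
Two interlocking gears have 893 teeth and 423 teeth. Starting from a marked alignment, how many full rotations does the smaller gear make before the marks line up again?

The first common completion time is the LCM of the periods.
893 = 19 × 47
423 = 3^2 × 47
LCM(893, 423) = 3^2 × 19 × 47 = 8037.
Rotations for period 423: 8037 / 423 = 19.

19 rotations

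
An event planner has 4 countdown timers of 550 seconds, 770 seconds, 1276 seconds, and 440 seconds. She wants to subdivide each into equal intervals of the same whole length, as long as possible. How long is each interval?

The interval must divide each timer length; the longest such is the gcd.
550 = 2 × 5^2 × 11
770 = 2 × 5 × 7 × 11
1276 = 2^2 × 11 × 29
440 = 2^3 × 5 × 11
gcd(550, 770, 1276, 440) = 2 × 11 = 22.

22 seconds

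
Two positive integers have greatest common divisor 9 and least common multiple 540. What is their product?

For any two positive integers, gcd × lcm = product = 9 × 540 = 4860.

4860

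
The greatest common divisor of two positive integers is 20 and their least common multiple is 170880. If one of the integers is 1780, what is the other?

For two integers, gcd × lcm = product, so the other is (20 × 170880) / 1780 = 3417600 / 1780 = 1920.

1920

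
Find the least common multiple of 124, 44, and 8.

124 = 2^2 × 31
44 = 2^2 × 11
8 = 2^3
LCM(124, 44, 8) = 2^3 × 11 × 31 = 2728.

2728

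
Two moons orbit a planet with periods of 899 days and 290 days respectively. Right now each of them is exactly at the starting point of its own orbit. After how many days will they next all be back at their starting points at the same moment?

8990 days

They coincide at every common multiple of the periods; the first is the LCM.
899 = 29 × 31
290 = 2 × 5 × 29
LCM(899, 290) = 2 × 5 × 29 × 31 = 8990.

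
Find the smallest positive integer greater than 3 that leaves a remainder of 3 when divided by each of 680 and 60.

2043

N − 3 must be a common multiple of 680 and 60.
680 = 2^3 × 5 × 17
60 = 2^2 × 3 × 5
LCM(680, 60) = 2^3 × 3 × 5 × 17 = 2040.
Smallest N > 3 is LCM + 3 = 2040 + 3 = 2043.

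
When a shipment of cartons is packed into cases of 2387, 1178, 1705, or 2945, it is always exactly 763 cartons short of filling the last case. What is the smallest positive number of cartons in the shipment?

452767

Being 763 short of a full case of size k means N ≡ −763 (mod k), i.e. N + 763 is a multiple of each size.
2387 = 7 × 11 × 31
1178 = 2 × 19 × 31
1705 = 5 × 11 × 31
2945 = 5 × 19 × 31
LCM(2387, 1178, 1705, 2945) = 2 × 5 × 7 × 11 × 19 × 31 = 453530.
Smallest positive N is 453530 − 763 = 452767.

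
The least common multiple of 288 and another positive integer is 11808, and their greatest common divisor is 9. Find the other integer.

369

gcd × lcm = product of the two integers, so the other integer is (9 × 11808) / 288 = 369.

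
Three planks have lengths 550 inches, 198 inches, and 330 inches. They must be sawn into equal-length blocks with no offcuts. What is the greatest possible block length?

This is the greatest common divisor of 550, 198, and 330.
550 = 2 × 5^2 × 11
198 = 2 × 3^2 × 11
330 = 2 × 3 × 5 × 11
gcd(550, 198, 330) = 2 × 11 = 22.

22 inches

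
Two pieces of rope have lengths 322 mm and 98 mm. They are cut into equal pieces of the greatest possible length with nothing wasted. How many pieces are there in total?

30

Piece length = gcd(322, 98).
322 = 2 × 7 × 23
98 = 2 × 7^2
gcd(322, 98) = 2 × 7 = 14.
Total pieces = 322/14 + 98/14 = 23 + 7 = 30.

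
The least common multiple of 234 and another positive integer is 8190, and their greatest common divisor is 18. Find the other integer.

630

gcd × lcm = product of the two integers, so the other integer is (18 × 8190) / 234 = 630.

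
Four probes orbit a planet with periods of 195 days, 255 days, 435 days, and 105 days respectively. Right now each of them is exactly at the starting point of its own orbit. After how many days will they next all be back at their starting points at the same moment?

We need the least common multiple of the intervals.
195 = 3 × 5 × 13
255 = 3 × 5 × 17
435 = 3 × 5 × 29
105 = 3 × 5 × 7
LCM(195, 255, 435, 105) = 3 × 5 × 7 × 13 × 17 × 29 = 672945.

672945 days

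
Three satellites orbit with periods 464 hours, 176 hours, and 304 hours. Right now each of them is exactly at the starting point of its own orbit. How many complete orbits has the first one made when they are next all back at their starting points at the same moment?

209 orbits

All finish a whole number of cycles simultaneously at t = LCM of the periods.
464 = 2^4 × 29
176 = 2^4 × 11
304 = 2^4 × 19
LCM(464, 176, 304) = 2^4 × 11 × 19 × 29 = 96976.
Orbits for period 464: 96976 / 464 = 209.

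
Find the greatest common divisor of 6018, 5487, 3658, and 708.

59

6018 = 2 × 3 × 17 × 59
5487 = 3 × 31 × 59
3658 = 2 × 31 × 59
708 = 2^2 × 3 × 59
gcd(6018, 5487, 3658, 708) = 59.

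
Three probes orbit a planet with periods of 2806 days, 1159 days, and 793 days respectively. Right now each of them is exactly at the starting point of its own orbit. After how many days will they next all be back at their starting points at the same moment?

They coincide at every common multiple of the periods; the first is the LCM.
2806 = 2 × 23 × 61
1159 = 19 × 61
793 = 13 × 61
LCM(2806, 1159, 793) = 2 × 13 × 19 × 23 × 61 = 693082.

693082 days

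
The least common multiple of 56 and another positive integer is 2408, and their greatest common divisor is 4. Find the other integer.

gcd × lcm = product of the two integers, so the other integer is (4 × 2408) / 56 = 172.

172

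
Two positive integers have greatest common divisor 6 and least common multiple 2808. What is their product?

16848

For any two positive integers, gcd × lcm = product = 6 × 2808 = 16848.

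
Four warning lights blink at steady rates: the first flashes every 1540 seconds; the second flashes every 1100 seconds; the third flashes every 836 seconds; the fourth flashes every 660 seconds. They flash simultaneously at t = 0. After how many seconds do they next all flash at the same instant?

The first simultaneous occurrence is after LCM of the individual periods.
1540 = 2^2 × 5 × 7 × 11
1100 = 2^2 × 5^2 × 11
836 = 2^2 × 11 × 19
660 = 2^2 × 3 × 5 × 11
LCM(1540, 1100, 836, 660) = 2^2 × 3 × 5^2 × 7 × 11 × 19 = 438900.

438900 seconds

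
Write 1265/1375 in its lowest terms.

1265 = 5 × 11 × 23
1375 = 5^3 × 11
gcd(1265, 1375) = 5 × 11 = 55.
Divide numerator and denominator by 55: 1265/1375 = 23/25.

23/25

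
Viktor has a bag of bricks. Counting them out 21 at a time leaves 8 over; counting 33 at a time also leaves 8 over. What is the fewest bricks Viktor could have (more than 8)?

239

N − 8 must be a common multiple of 21 and 33.
21 = 3 × 7
33 = 3 × 11
LCM(21, 33) = 3 × 7 × 11 = 231.
Smallest N > 8 is LCM + 8 = 231 + 8 = 239.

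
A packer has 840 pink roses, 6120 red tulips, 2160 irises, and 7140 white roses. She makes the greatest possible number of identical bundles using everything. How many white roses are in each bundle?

Number of bundles = gcd(840, 6120, 2160, 7140).
840 = 2^3 × 3 × 5 × 7
6120 = 2^3 × 3^2 × 5 × 17
2160 = 2^4 × 3^3 × 5
7140 = 2^2 × 3 × 5 × 7 × 17
gcd(840, 6120, 2160, 7140) = 2^2 × 3 × 5 = 60.
white roses per bundle = 7140 / 60 = 119.

119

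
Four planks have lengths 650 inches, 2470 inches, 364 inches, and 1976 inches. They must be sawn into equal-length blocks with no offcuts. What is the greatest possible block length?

26 inches

The block length must divide every plank, so the greatest is gcd(650, 2470, 364, 1976).
650 = 2 × 5^2 × 13
2470 = 2 × 5 × 13 × 19
364 = 2^2 × 7 × 13
1976 = 2^3 × 13 × 19
gcd(650, 2470, 364, 1976) = 2 × 13 = 26.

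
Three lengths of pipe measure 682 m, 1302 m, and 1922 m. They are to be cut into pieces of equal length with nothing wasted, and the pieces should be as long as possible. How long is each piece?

The greatest length dividing all of 682, 1302, and 1922 is their gcd.
682 = 2 × 11 × 31
1302 = 2 × 3 × 7 × 31
1922 = 2 × 31^2
gcd(682, 1302, 1922) = 2 × 31 = 62.

62 m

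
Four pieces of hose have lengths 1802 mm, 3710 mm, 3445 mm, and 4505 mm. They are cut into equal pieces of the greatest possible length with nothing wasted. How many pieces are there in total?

254

Piece length = gcd(1802, 3710, 3445, 4505).
1802 = 2 × 17 × 53
3710 = 2 × 5 × 7 × 53
3445 = 5 × 13 × 53
4505 = 5 × 17 × 53
gcd(1802, 3710, 3445, 4505) = 53.
Total pieces = 1802/53 + 3710/53 + 3445/53 + 4505/53 = 34 + 70 + 65 + 85 = 254.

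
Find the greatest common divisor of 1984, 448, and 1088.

64

1984 = 2^6 × 31
448 = 2^6 × 7
1088 = 2^6 × 17
gcd(1984, 448, 1088) = 2^6 = 64.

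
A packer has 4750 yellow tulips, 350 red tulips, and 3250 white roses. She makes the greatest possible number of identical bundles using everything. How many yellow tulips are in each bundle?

Number of bundles = gcd(4750, 350, 3250).
4750 = 2 × 5^3 × 19
350 = 2 × 5^2 × 7
3250 = 2 × 5^3 × 13
gcd(4750, 350, 3250) = 2 × 5^2 = 50.
yellow tulips per bundle = 4750 / 50 = 95.

95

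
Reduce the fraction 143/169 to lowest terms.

11/13

143 = 11 × 13
169 = 13^2
gcd(143, 169) = 13.
Divide numerator and denominator by 13: 143/169 = 11/13.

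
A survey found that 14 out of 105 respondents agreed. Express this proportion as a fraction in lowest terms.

14 = 2 × 7
105 = 3 × 5 × 7
gcd(14, 105) = 7.
Divide numerator and denominator by 7: 14/105 = 2/15.

2/15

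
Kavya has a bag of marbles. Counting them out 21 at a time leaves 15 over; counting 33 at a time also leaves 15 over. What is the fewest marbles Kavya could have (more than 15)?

246

N − 15 must be a common multiple of 21 and 33.
21 = 3 × 7
33 = 3 × 11
LCM(21, 33) = 3 × 7 × 11 = 231.
Smallest N > 15 is LCM + 15 = 231 + 15 = 246.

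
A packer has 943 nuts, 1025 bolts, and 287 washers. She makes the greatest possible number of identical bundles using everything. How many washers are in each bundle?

7

Number of bundles = gcd(943, 1025, 287).
943 = 23 × 41
1025 = 5^2 × 41
287 = 7 × 41
gcd(943, 1025, 287) = 41.
washers per bundle = 287 / 41 = 7.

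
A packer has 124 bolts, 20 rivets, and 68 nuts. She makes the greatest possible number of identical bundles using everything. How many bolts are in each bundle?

31

Number of bundles = gcd(124, 20, 68).
124 = 2^2 × 31
20 = 2^2 × 5
68 = 2^2 × 17
gcd(124, 20, 68) = 2^2 = 4.
bolts per bundle = 124 / 4 = 31.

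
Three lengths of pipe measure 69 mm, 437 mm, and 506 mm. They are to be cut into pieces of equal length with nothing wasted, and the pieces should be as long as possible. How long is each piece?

The greatest length dividing all of 69, 437, and 506 is their gcd.
69 = 3 × 23
437 = 19 × 23
506 = 2 × 11 × 23
gcd(69, 437, 506) = 23.

23 mm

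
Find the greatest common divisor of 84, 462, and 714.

42

84 = 2^2 × 3 × 7
462 = 2 × 3 × 7 × 11
714 = 2 × 3 × 7 × 17
gcd(84, 462, 714) = 2 × 3 × 7 = 42.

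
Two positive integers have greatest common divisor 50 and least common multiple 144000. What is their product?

For any two positive integers, gcd × lcm = product = 50 × 144000 = 7200000.

7200000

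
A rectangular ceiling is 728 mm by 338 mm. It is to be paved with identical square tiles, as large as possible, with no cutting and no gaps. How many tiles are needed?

364

Tile side = gcd(728, 338).
728 = 2^3 × 7 × 13
338 = 2 × 13^2
gcd(728, 338) = 2 × 13 = 26.
Tiles: (728/26) × (338/26) = 28 × 13 = 364.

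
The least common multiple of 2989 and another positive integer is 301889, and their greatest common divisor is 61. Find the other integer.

gcd × lcm = product of the two integers, so the other integer is (61 × 301889) / 2989 = 6161.

6161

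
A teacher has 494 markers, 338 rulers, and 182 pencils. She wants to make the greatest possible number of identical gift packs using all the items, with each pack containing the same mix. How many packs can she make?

26 packs

The pack count must divide each quantity, so the greatest is gcd(494, 338, 182).
494 = 2 × 13 × 19
338 = 2 × 13^2
182 = 2 × 7 × 13
gcd(494, 338, 182) = 2 × 13 = 26.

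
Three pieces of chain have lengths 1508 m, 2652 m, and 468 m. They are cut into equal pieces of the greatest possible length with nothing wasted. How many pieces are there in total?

89

Piece length = gcd(1508, 2652, 468).
1508 = 2^2 × 13 × 29
2652 = 2^2 × 3 × 13 × 17
468 = 2^2 × 3^2 × 13
gcd(1508, 2652, 468) = 2^2 × 13 = 52.
Total pieces = 1508/52 + 2652/52 + 468/52 = 29 + 51 + 9 = 89.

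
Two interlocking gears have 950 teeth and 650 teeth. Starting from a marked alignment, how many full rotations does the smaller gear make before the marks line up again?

They are all back at their starting positions together after one LCM of the periods.
950 = 2 × 5^2 × 19
650 = 2 × 5^2 × 13
LCM(950, 650) = 2 × 5^2 × 13 × 19 = 12350.
Rotations for period 650: 12350 / 650 = 19.

19 rotations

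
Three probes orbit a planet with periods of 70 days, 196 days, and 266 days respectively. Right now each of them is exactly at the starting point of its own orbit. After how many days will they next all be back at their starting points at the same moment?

The first simultaneous occurrence is after LCM of the individual periods.
70 = 2 × 5 × 7
196 = 2^2 × 7^2
266 = 2 × 7 × 19
LCM(70, 196, 266) = 2^2 × 5 × 7^2 × 19 = 18620.

18620 days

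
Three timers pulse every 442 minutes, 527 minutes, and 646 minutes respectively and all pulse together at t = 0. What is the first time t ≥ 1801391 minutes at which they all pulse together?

1822366 minutes

Joint pulses occur at multiples of LCM(442, 527, 646).
442 = 2 × 13 × 17
527 = 17 × 31
646 = 2 × 17 × 19
LCM(442, 527, 646) = 2 × 13 × 17 × 19 × 31 = 260338.
Smallest multiple of 260338 that is ≥ 1801391: ⌈1801391/260338⌉ × 260338 = 7 × 260338 = 1822366.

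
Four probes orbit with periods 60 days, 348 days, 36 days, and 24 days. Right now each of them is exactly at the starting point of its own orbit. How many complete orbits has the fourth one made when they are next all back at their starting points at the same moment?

The first common completion time is the LCM of the periods.
60 = 2^2 × 3 × 5
348 = 2^2 × 3 × 29
36 = 2^2 × 3^2
24 = 2^3 × 3
LCM(60, 348, 36, 24) = 2^3 × 3^2 × 5 × 29 = 10440.
Orbits for period 24: 10440 / 24 = 435.

435 orbits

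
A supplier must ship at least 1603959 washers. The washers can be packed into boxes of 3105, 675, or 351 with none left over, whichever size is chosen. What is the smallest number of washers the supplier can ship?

The number of washers must be a common multiple of 3105, 675, and 351, so a multiple of their LCM.
3105 = 3^3 × 5 × 23
675 = 3^3 × 5^2
351 = 3^3 × 13
LCM(3105, 675, 351) = 3^3 × 5^2 × 13 × 23 = 201825.
Smallest multiple of 201825 that is ≥ 1603959: ⌈1603959/201825⌉ × 201825 = 8 × 201825 = 1614600.

1614600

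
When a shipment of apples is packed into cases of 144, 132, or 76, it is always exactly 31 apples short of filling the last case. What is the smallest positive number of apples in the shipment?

30065

Being 31 short of a full case of size k means N ≡ −31 (mod k), i.e. N + 31 is a multiple of each size.
144 = 2^4 × 3^2
132 = 2^2 × 3 × 11
76 = 2^2 × 19
LCM(144, 132, 76) = 2^4 × 3^2 × 11 × 19 = 30096.
Smallest positive N is 30096 − 31 = 30065.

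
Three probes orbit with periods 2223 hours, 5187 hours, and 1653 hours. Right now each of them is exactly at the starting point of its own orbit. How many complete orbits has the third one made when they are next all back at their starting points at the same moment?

273 orbits

The first common completion time is the LCM of the periods.
2223 = 3^2 × 13 × 19
5187 = 3 × 7 × 13 × 19
1653 = 3 × 19 × 29
LCM(2223, 5187, 1653) = 3^2 × 7 × 13 × 19 × 29 = 451269.
Orbits for period 1653: 451269 / 1653 = 273.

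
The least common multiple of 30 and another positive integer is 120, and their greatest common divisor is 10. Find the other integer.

gcd × lcm = product of the two integers, so the other integer is (10 × 120) / 30 = 40.

40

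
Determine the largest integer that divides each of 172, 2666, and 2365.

172 = 2^2 × 43
2666 = 2 × 31 × 43
2365 = 5 × 11 × 43
gcd(172, 2666, 2365) = 43.

43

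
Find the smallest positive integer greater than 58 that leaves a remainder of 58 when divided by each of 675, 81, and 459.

N − 58 must be a common multiple of 675, 81, and 459.
675 = 3^3 × 5^2
81 = 3^4
459 = 3^3 × 17
LCM(675, 81, 459) = 3^4 × 5^2 × 17 = 34425.
Smallest N > 58 is LCM + 58 = 34425 + 58 = 34483.

34483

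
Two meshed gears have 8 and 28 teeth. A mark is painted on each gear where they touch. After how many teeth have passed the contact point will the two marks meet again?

56 teeth

We need the least common multiple of the intervals.
8 = 2^3
28 = 2^2 × 7
LCM(8, 28) = 2^3 × 7 = 56.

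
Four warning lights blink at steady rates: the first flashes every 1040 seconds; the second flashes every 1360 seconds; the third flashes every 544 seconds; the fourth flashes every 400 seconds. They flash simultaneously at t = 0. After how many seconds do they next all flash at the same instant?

176800 seconds

They coincide at every common multiple of the periods; the first is the LCM.
1040 = 2^4 × 5 × 13
1360 = 2^4 × 5 × 17
544 = 2^5 × 17
400 = 2^4 × 5^2
LCM(1040, 1360, 544, 400) = 2^5 × 5^2 × 13 × 17 = 176800.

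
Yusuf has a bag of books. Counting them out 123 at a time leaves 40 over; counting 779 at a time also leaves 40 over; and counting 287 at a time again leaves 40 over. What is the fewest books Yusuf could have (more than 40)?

16399

N − 40 must be a common multiple of 123, 779, and 287.
123 = 3 × 41
779 = 19 × 41
287 = 7 × 41
LCM(123, 779, 287) = 3 × 7 × 19 × 41 = 16359.
Smallest N > 40 is LCM + 40 = 16359 + 40 = 16399.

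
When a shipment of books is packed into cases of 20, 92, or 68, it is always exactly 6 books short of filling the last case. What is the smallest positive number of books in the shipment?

Being 6 short of a full case of size k means N ≡ −6 (mod k), i.e. N + 6 is a multiple of each size.
20 = 2^2 × 5
92 = 2^2 × 23
68 = 2^2 × 17
LCM(20, 92, 68) = 2^2 × 5 × 17 × 23 = 7820.
Smallest positive N is 7820 − 6 = 7814.

7814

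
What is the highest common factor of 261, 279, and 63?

9

261 = 3^2 × 29
279 = 3^2 × 31
63 = 3^2 × 7
gcd(261, 279, 63) = 3^2 = 9.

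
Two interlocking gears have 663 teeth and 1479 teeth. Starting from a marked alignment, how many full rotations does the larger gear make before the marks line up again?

All finish a whole number of cycles simultaneously at t = LCM of the periods.
663 = 3 × 13 × 17
1479 = 3 × 17 × 29
LCM(663, 1479) = 3 × 13 × 17 × 29 = 19227.
Rotations for period 1479: 19227 / 1479 = 13.

13 rotations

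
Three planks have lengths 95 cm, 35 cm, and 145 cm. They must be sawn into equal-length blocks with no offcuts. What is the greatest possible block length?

The block length must divide every plank, so the greatest is gcd(95, 35, 145).
95 = 5 × 19
35 = 5 × 7
145 = 5 × 29
gcd(95, 35, 145) = 5.

5 cm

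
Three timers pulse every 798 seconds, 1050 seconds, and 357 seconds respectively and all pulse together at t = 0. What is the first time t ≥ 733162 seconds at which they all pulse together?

1017450 seconds

Joint pulses occur at multiples of LCM(798, 1050, 357).
798 = 2 × 3 × 7 × 19
1050 = 2 × 3 × 5^2 × 7
357 = 3 × 7 × 17
LCM(798, 1050, 357) = 2 × 3 × 5^2 × 7 × 17 × 19 = 339150.
Smallest multiple of 339150 that is ≥ 733162: ⌈733162/339150⌉ × 339150 = 3 × 339150 = 1017450.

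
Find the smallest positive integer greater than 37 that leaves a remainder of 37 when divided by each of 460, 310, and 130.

N − 37 must be a common multiple of 460, 310, and 130.
460 = 2^2 × 5 × 23
310 = 2 × 5 × 31
130 = 2 × 5 × 13
LCM(460, 310, 130) = 2^2 × 5 × 13 × 23 × 31 = 185380.
Smallest N > 37 is LCM + 37 = 185380 + 37 = 185417.

185417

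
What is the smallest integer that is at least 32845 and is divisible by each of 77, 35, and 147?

40425

The integer must be a common multiple of 77, 35, and 147, so a multiple of their LCM.
77 = 7 × 11
35 = 5 × 7
147 = 3 × 7^2
LCM(77, 35, 147) = 3 × 5 × 7^2 × 11 = 8085.
Smallest multiple of 8085 that is ≥ 32845: ⌈32845/8085⌉ × 8085 = 5 × 8085 = 40425.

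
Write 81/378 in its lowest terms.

3/14

81 = 3^4
378 = 2 × 3^3 × 7
gcd(81, 378) = 3^3 = 27.
Divide numerator and denominator by 27: 81/378 = 3/14.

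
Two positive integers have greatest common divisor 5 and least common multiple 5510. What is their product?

27550

For any two positive integers, gcd × lcm = product = 5 × 5510 = 27550.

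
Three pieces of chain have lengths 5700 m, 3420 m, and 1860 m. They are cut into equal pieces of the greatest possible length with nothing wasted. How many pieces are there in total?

Piece length = gcd(5700, 3420, 1860).
5700 = 2^2 × 3 × 5^2 × 19
3420 = 2^2 × 3^2 × 5 × 19
1860 = 2^2 × 3 × 5 × 31
gcd(5700, 3420, 1860) = 2^2 × 3 × 5 = 60.
Total pieces = 5700/60 + 3420/60 + 1860/60 = 95 + 57 + 31 = 183.

183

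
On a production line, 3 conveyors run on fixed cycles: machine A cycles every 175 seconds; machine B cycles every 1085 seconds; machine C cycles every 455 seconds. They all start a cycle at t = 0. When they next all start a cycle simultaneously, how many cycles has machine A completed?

The first common completion time is the LCM of the periods.
175 = 5^2 × 7
1085 = 5 × 7 × 31
455 = 5 × 7 × 13
LCM(175, 1085, 455) = 5^2 × 7 × 13 × 31 = 70525.
Cycles for period 175: 70525 / 175 = 403.

403 cycles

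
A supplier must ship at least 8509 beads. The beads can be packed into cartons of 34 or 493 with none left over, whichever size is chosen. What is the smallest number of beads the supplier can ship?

The number of beads must be a common multiple of 34 and 493, so a multiple of their LCM.
34 = 2 × 17
493 = 17 × 29
LCM(34, 493) = 2 × 17 × 29 = 986.
Smallest multiple of 986 that is ≥ 8509: ⌈8509/986⌉ × 986 = 9 × 986 = 8874.

8874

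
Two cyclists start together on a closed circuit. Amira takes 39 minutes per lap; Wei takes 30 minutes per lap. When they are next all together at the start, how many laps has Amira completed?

10 laps

The first common completion time is the LCM of the periods.
39 = 3 × 13
30 = 2 × 3 × 5
LCM(39, 30) = 2 × 3 × 5 × 13 = 390.
Laps for period 39: 390 / 39 = 10.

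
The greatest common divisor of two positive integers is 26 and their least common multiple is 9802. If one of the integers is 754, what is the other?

338

For two integers, gcd × lcm = product, so the other is (26 × 9802) / 754 = 254852 / 754 = 338.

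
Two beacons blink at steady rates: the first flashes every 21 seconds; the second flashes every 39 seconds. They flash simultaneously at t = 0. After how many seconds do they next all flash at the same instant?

273 seconds

We need the least common multiple of the intervals.
21 = 3 × 7
39 = 3 × 13
LCM(21, 39) = 3 × 7 × 13 = 273.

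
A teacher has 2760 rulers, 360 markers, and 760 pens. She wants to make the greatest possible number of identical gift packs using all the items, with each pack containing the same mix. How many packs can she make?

40 packs

The pack count must divide each quantity, so the greatest is gcd(2760, 360, 760).
2760 = 2^3 × 3 × 5 × 23
360 = 2^3 × 3^2 × 5
760 = 2^3 × 5 × 19
gcd(2760, 360, 760) = 2^3 × 5 = 40.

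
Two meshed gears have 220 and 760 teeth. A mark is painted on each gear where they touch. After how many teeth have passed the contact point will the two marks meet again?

8360 teeth

They coincide at every common multiple of the periods; the first is the LCM.
220 = 2^2 × 5 × 11
760 = 2^3 × 5 × 19
LCM(220, 760) = 2^3 × 5 × 11 × 19 = 8360.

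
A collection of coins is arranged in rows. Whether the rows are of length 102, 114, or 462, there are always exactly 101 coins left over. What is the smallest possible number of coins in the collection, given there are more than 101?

N − 101 must be a common multiple of 102, 114, and 462.
102 = 2 × 3 × 17
114 = 2 × 3 × 19
462 = 2 × 3 × 7 × 11
LCM(102, 114, 462) = 2 × 3 × 7 × 11 × 17 × 19 = 149226.
Smallest N > 101 is LCM + 101 = 149226 + 101 = 149327.

149327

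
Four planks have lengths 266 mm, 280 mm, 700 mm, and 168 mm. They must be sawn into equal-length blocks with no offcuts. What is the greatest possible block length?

14 mm

The block length must divide every plank, so the greatest is gcd(266, 280, 700, 168).
266 = 2 × 7 × 19
280 = 2^3 × 5 × 7
700 = 2^2 × 5^2 × 7
168 = 2^3 × 3 × 7
gcd(266, 280, 700, 168) = 2 × 7 = 14.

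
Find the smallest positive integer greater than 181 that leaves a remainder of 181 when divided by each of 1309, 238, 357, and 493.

227947

N − 181 must be a common multiple of 1309, 238, 357, and 493.
1309 = 7 × 11 × 17
238 = 2 × 7 × 17
357 = 3 × 7 × 17
493 = 17 × 29
LCM(1309, 238, 357, 493) = 2 × 3 × 7 × 11 × 17 × 29 = 227766.
Smallest N > 181 is LCM + 181 = 227766 + 181 = 227947.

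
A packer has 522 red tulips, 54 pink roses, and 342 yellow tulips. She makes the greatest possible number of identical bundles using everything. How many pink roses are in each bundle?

Number of bundles = gcd(522, 54, 342).
522 = 2 × 3^2 × 29
54 = 2 × 3^3
342 = 2 × 3^2 × 19
gcd(522, 54, 342) = 2 × 3^2 = 18.
pink roses per bundle = 54 / 18 = 3.

3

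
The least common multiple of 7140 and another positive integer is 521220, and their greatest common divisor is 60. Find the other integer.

gcd × lcm = product of the two integers, so the other integer is (60 × 521220) / 7140 = 4380.

4380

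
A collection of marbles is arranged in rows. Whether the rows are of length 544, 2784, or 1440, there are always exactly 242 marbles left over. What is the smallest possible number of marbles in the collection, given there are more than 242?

710162

N − 242 must be a common multiple of 544, 2784, and 1440.
544 = 2^5 × 17
2784 = 2^5 × 3 × 29
1440 = 2^5 × 3^2 × 5
LCM(544, 2784, 1440) = 2^5 × 3^2 × 5 × 17 × 29 = 709920.
Smallest N > 242 is LCM + 242 = 709920 + 242 = 710162.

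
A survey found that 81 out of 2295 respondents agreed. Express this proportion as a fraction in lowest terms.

81 = 3^4
2295 = 3^3 × 5 × 17
gcd(81, 2295) = 3^3 = 27.
Divide numerator and denominator by 27: 81/2295 = 3/85.

3/85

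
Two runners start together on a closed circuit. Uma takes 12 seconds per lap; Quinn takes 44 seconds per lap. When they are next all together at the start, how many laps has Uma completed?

All finish a whole number of cycles simultaneously at t = LCM of the periods.
12 = 2^2 × 3
44 = 2^2 × 11
LCM(12, 44) = 2^2 × 3 × 11 = 132.
Laps for period 12: 132 / 12 = 11.

11 laps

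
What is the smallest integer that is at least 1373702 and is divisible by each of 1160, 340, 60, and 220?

1952280

The integer must be a common multiple of 1160, 340, 60, and 220, so a multiple of their LCM.
1160 = 2^3 × 5 × 29
340 = 2^2 × 5 × 17
60 = 2^2 × 3 × 5
220 = 2^2 × 5 × 11
LCM(1160, 340, 60, 220) = 2^3 × 3 × 5 × 11 × 17 × 29 = 650760.
Smallest multiple of 650760 that is ≥ 1373702: ⌈1373702/650760⌉ × 650760 = 3 × 650760 = 1952280.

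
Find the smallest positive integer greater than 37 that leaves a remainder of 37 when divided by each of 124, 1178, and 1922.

73073

N − 37 must be a common multiple of 124, 1178, and 1922.
124 = 2^2 × 31
1178 = 2 × 19 × 31
1922 = 2 × 31^2
LCM(124, 1178, 1922) = 2^2 × 19 × 31^2 = 73036.
Smallest N > 37 is LCM + 37 = 73036 + 37 = 73073.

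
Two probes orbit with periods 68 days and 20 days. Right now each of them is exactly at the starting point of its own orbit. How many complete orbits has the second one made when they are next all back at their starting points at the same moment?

17 orbits

All finish a whole number of cycles simultaneously at t = LCM of the periods.
68 = 2^2 × 17
20 = 2^2 × 5
LCM(68, 20) = 2^2 × 5 × 17 = 340.
Orbits for period 20: 340 / 20 = 17.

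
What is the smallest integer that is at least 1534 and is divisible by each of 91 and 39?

1638

The integer must be a common multiple of 91 and 39, so a multiple of their LCM.
91 = 7 × 13
39 = 3 × 13
LCM(91, 39) = 3 × 7 × 13 = 273.
Smallest multiple of 273 that is ≥ 1534: ⌈1534/273⌉ × 273 = 6 × 273 = 1638.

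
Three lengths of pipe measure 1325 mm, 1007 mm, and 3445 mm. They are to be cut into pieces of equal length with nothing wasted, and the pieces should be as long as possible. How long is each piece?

53 mm

The greatest length dividing all of 1325, 1007, and 3445 is their gcd.
1325 = 5^2 × 53
1007 = 19 × 53
3445 = 5 × 13 × 53
gcd(1325, 1007, 3445) = 53.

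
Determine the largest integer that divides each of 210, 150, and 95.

5

210 = 2 × 3 × 5 × 7
150 = 2 × 3 × 5^2
95 = 5 × 19
gcd(210, 150, 95) = 5.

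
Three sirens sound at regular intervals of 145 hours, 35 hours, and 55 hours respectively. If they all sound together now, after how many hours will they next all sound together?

We need the least common multiple of the intervals.
145 = 5 × 29
35 = 5 × 7
55 = 5 × 11
LCM(145, 35, 55) = 5 × 7 × 11 × 29 = 11165.

11165 hours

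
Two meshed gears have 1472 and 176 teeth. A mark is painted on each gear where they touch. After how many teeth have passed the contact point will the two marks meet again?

16192 teeth

We need the least common multiple of the intervals.
1472 = 2^6 × 23
176 = 2^4 × 11
LCM(1472, 176) = 2^6 × 11 × 23 = 16192.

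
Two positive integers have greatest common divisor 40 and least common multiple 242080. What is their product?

For any two positive integers, gcd × lcm = product = 40 × 242080 = 9683200.

9683200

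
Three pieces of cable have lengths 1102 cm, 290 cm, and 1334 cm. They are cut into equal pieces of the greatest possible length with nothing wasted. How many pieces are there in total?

Piece length = gcd(1102, 290, 1334).
1102 = 2 × 19 × 29
290 = 2 × 5 × 29
1334 = 2 × 23 × 29
gcd(1102, 290, 1334) = 2 × 29 = 58.
Total pieces = 1102/58 + 290/58 + 1334/58 = 19 + 5 + 23 = 47.

47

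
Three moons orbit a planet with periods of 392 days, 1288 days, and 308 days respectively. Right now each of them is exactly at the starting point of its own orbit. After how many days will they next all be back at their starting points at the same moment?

99176 days

We need the least common multiple of the intervals.
392 = 2^3 × 7^2
1288 = 2^3 × 7 × 23
308 = 2^2 × 7 × 11
LCM(392, 1288, 308) = 2^3 × 7^2 × 11 × 23 = 99176.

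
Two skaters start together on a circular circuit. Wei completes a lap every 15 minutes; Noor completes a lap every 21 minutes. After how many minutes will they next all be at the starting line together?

They coincide at every common multiple of the periods; the first is the LCM.
15 = 3 × 5
21 = 3 × 7
LCM(15, 21) = 3 × 5 × 7 = 105.

105 minutes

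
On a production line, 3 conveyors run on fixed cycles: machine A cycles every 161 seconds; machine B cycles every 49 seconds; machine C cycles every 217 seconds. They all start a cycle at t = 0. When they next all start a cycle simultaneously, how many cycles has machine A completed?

217 cycles

The first common completion time is the LCM of the periods.
161 = 7 × 23
49 = 7^2
217 = 7 × 31
LCM(161, 49, 217) = 7^2 × 23 × 31 = 34937.
Cycles for period 161: 34937 / 161 = 217.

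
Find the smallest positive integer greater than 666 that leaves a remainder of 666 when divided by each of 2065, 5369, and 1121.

510721

N − 666 must be a common multiple of 2065, 5369, and 1121.
2065 = 5 × 7 × 59
5369 = 7 × 13 × 59
1121 = 19 × 59
LCM(2065, 5369, 1121) = 5 × 7 × 13 × 19 × 59 = 510055.
Smallest N > 666 is LCM + 666 = 510055 + 666 = 510721.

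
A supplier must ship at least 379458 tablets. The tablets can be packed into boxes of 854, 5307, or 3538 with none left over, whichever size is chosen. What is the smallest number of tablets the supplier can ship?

445788

The number of tablets must be a common multiple of 854, 5307, and 3538, so a multiple of their LCM.
854 = 2 × 7 × 61
5307 = 3 × 29 × 61
3538 = 2 × 29 × 61
LCM(854, 5307, 3538) = 2 × 3 × 7 × 29 × 61 = 74298.
Smallest multiple of 74298 that is ≥ 379458: ⌈379458/74298⌉ × 74298 = 6 × 74298 = 445788.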